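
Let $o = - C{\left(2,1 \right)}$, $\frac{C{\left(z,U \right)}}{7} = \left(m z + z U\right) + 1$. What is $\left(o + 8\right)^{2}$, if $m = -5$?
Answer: $3249$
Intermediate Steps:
$C{\left(z,U \right)} = 7 - 35 z + 7 U z$ ($C{\left(z,U \right)} = 7 \left(\left(- 5 z + z U\right) + 1\right) = 7 \left(\left(- 5 z + U z\right) + 1\right) = 7 \left(1 - 5 z + U z\right) = 7 - 35 z + 7 U z$)
$o = 49$ ($o = - (7 - 70 + 7 \cdot 1 \cdot 2) = - (7 - 70 + 14) = \left(-1\right) \left(-49\right) = 49$)
$\left(o + 8\right)^{2} = \left(49 + 8\right)^{2} = 57^{2} = 3249$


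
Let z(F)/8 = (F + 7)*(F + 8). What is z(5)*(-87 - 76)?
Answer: -203424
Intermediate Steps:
z(F) = 8*(7 + F)*(8 + F) (z(F) = 8*((F + 7)*(F + 8)) = 8*((7 + F)*(8 + F)) = 8*(7 + F)*(8 + F))
z(5)*(-87 - 76) = (448 + 8*5² + 120*5)*(-87 - 76) = (448 + 8*25 + 600)*(-163) = (448 + 200 + 600)*(-163) = 1248*(-163) = -203424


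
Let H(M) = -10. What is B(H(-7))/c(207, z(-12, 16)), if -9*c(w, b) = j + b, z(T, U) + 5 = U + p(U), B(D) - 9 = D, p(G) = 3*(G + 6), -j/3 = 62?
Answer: -9/109 ≈ -0.082569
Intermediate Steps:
j = -186 (j = -3*62 = -186)
p(G) = 18 + 3*G (p(G) = 3*(6 + G) = 18 + 3*G)
B(D) = 9 + D
z(T, U) = 13 + 4*U (z(T, U) = -5 + (U + (18 + 3*U)) = -5 + (18 + 4*U) = 13 + 4*U)
c(w, b) = 62/3 - b/9 (c(w, b) = -(-186 + b)/9 = 62/3 - b/9)
B(H(-7))/c(207, z(-12, 16)) = (9 - 10)/(62/3 - (13 + 4*16)/9) = -1/(62/3 - (13 + 64)/9) = -1/(62/3 - ⅑*77) = -1/(62/3 - 77/9) = -1/109/9 = -1*9/109 = -9/109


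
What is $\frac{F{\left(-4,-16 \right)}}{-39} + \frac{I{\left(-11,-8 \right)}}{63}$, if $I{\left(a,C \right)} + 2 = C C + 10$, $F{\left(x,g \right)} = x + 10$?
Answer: $\frac{90}{91} \approx 0.98901$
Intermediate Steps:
$F{\left(x,g \right)} = 10 + x$
$I{\left(a,C \right)} = 8 + C^{2}$ ($I{\left(a,C \right)} = -2 + \left(C C + 10\right) = -2 + \left(C^{2} + 10\right) = -2 + \left(10 + C^{2}\right) = 8 + C^{2}$)
$\frac{F{\left(-4,-16 \right)}}{-39} + \frac{I{\left(-11,-8 \right)}}{63} = \frac{10 - 4}{-39} + \frac{8 + \left(-8\right)^{2}}{63} = 6 \left(- \frac{1}{39}\right) + \left(8 + 64\right) \frac{1}{63} = - \frac{2}{13} + 72 \cdot \frac{1}{63} = - \frac{2}{13} + \frac{8}{7} = \frac{90}{91}$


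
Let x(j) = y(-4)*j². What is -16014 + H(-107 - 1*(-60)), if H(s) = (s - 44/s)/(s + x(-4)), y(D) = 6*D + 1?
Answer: -62470181/3901 ≈ -16014.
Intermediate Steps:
y(D) = 1 + 6*D
x(j) = -23*j² (x(j) = (1 + 6*(-4))*j² = (1 - 24)*j² = -23*j²)
H(s) = (s - 44/s)/(-368 + s) (H(s) = (s - 44/s)/(s - 23*(-4)²) = (s - 44/s)/(s - 23*16) = (s - 44/s)/(s - 368) = (s - 44/s)/(-368 + s))
-16014 + H(-107 - 1*(-60)) = -16014 + (-44 + (-107 - 1*(-60))²)/((-107 - 1*(-60))*(-368 + (-107 - 1*(-60)))) = -16014 + (-44 + (-107 + 60)²)/((-107 + 60)*(-368 + (-107 + 60))) = -16014 + (-44 + (-47)²)/((-47)*(-368 - 47)) = -16014 - 1/47*(-44 + 2209)/(-415) = -16014 - 1/47*(-1/415)*2165 = -16014 + 433/3901 = -62470181/3901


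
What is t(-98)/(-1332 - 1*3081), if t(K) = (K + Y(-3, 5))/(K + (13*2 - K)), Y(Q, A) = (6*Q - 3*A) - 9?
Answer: 70/57369 ≈ 0.0012202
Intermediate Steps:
Y(Q, A) = -9 - 3*A + 6*Q (Y(Q, A) = (-3*A + 6*Q) - 9 = -9 - 3*A + 6*Q)
t(K) = -21/13 + K/26 (t(K) = (K + (-9 - 3*5 + 6*(-3)))/(K + (13*2 - K)) = (K + (-9 - 15 - 18))/(K + (26 - K)) = (K - 42)/26 = (-42 + K)*(1/26) = -21/13 + K/26)
t(-98)/(-1332 - 1*3081) = (-21/13 + (1/26)*(-98))/(-1332 - 1*3081) = (-21/13 - 49/13)/(-1332 - 3081) = -70/13/(-4413) = -70/13*(-1/4413) = 70/57369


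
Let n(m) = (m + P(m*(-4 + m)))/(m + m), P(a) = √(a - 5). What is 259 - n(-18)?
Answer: 517/2 + √391/36 ≈ 259.05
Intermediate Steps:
P(a) = √(-5 + a)
n(m) = (m + √(-5 + m*(-4 + m)))/(2*m) (n(m) = (m + √(-5 + m*(-4 + m)))/(m + m) = (m + √(-5 + m*(-4 + m)))/((2*m)) = (m + √(-5 + m*(-4 + m)))*(1/(2*m)) = (m + √(-5 + m*(-4 + m)))/(2*m))
259 - n(-18) = 259 - (-18 + √(-5 - 18*(-4 - 18)))/(2*(-18)) = 259 - (-1)*(-18 + √(-5 - 18*(-22)))/(2*18) = 259 - (-1)*(-18 + √(-5 + 396))/(2*18) = 259 - (-1)*(-18 + √391)/(2*18) = 259 - (½ - √391/36) = 259 + (-½ + √391/36) = 517/2 + √391/36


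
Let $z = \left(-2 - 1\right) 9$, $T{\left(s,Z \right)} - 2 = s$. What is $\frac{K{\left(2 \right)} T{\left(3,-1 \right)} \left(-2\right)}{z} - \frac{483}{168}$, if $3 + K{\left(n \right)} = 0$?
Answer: $- \frac{287}{72} \approx -3.9861$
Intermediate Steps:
$K{\left(n \right)} = -3$ ($K{\left(n \right)} = -3 + 0 = -3$)
$T{\left(s,Z \right)} = 2 + s$
$z = -27$ ($z = \left(-3\right) 9 = -27$)
$\frac{K{\left(2 \right)} T{\left(3,-1 \right)} \left(-2\right)}{z} - \frac{483}{168} = \frac{- 3 \left(2 + 3\right) \left(-2\right)}{-27} - \frac{483}{168} = \left(-3\right) 5 \left(-2\right) \left(- \frac{1}{27}\right) - \frac{23}{8} = \left(-15\right) \left(-2\right) \left(- \frac{1}{27}\right) - \frac{23}{8} = 30 \left(- \frac{1}{27}\right) - \frac{23}{8} = - \frac{10}{9} - \frac{23}{8} = - \frac{287}{72}$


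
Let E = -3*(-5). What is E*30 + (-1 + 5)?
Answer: 454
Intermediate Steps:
E = 15
E*30 + (-1 + 5) = 15*30 + (-1 + 5) = 450 + 4 = 454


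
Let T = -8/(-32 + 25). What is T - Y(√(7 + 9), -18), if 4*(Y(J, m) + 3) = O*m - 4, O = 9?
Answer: 639/14 ≈ 45.643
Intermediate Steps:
T = 8/7 (T = -8/(-7) = -⅐*(-8) = 8/7 ≈ 1.1429)
Y(J, m) = -4 + 9*m/4 (Y(J, m) = -3 + (9*m - 4)/4 = -3 + (-4 + 9*m)/4 = -3 + (-1 + 9*m/4) = -4 + 9*m/4)
T - Y(√(7 + 9), -18) = 8/7 - (-4 + (9/4)*(-18)) = 8/7 - (-4 - 81/2) = 8/7 - 1*(-89/2) = 8/7 + 89/2 = 639/14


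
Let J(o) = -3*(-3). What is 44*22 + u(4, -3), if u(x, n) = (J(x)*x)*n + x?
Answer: 864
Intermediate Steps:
J(o) = 9
u(x, n) = x + 9*n*x (u(x, n) = (9*x)*n + x = 9*n*x + x = x + 9*n*x)
44*22 + u(4, -3) = 44*22 + 4*(1 + 9*(-3)) = 968 + 4*(1 - 27) = 968 + 4*(-26) = 968 - 104 = 864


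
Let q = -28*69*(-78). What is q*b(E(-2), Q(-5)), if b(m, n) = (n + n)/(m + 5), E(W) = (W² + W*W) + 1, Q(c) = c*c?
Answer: 538200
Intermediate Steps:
q = 150696 (q = -1932*(-78) = 150696)
Q(c) = c²
E(W) = 1 + 2*W² (E(W) = (W² + W²) + 1 = 2*W² + 1 = 1 + 2*W²)
b(m, n) = 2*n/(5 + m) (b(m, n) = (2*n)/(5 + m) = 2*n/(5 + m))
q*b(E(-2), Q(-5)) = 150696*(2*(-5)²/(5 + (1 + 2*(-2)²))) = 150696*(2*25/(5 + (1 + 2*4))) = 150696*(2*25/(5 + (1 + 8))) = 150696*(2*25/(5 + 9)) = 150696*(2*25/14) = 150696*(2*25*(1/14)) = 150696*(25/7) = 538200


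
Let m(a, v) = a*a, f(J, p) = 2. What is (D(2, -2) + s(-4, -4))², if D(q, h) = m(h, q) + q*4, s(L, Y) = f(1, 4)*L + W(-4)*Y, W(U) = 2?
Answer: 16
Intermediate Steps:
m(a, v) = a²
s(L, Y) = 2*L + 2*Y
D(q, h) = h² + 4*q (D(q, h) = h² + q*4 = h² + 4*q)
(D(2, -2) + s(-4, -4))² = (((-2)² + 4*2) + (2*(-4) + 2*(-4)))² = ((4 + 8) + (-8 - 8))² = (12 - 16)² = (-4)² = 16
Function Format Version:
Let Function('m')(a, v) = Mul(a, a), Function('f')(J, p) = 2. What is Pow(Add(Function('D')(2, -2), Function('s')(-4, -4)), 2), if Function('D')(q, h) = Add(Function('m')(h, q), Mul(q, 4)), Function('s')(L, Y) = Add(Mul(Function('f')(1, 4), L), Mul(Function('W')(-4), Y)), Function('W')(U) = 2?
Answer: 16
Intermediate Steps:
Function('m')(a, v) = Pow(a, 2)
Function('s')(L, Y) = Add(Mul(2, L), Mul(2, Y))
Function('D')(q, h) = Add(Pow(h, 2), Mul(4, q)) (Function('D')(q, h) = Add(Pow(h, 2), Mul(q, 4)) = Add(Pow(h, 2), Mul(4, q)))
Pow(Add(Function('D')(2, -2), Function('s')(-4, -4)), 2) = Pow(Add(Add(Pow(-2, 2), Mul(4, 2)), Add(Mul(2, -4), Mul(2, -4))), 2) = Pow(Add(Add(4, 8), Add(-8, -8)), 2) = Pow(Add(12, -16), 2) = Pow(-4, 2) = 16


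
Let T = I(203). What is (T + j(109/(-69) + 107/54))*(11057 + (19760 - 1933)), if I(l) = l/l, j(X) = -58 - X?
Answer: -343204502/207 ≈ -1.6580e+6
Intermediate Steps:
I(l) = 1
T = 1
(T + j(109/(-69) + 107/54))*(11057 + (19760 - 1933)) = (1 + (-58 - (109/(-69) + 107/54)))*(11057 + (19760 - 1933)) = (1 + (-58 - (109*(-1/69) + 107*(1/54))))*(11057 + 17827) = (1 + (-58 - (-109/69 + 107/54)))*28884 = (1 + (-58 - 1*499/1242))*28884 = (1 + (-58 - 499/1242))*28884 = (1 - 72535/1242)*28884 = -71293/1242*28884 = -343204502/207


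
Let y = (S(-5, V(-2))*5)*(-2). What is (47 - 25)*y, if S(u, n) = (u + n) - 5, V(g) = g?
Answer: 2640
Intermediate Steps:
S(u, n) = -5 + n + u (S(u, n) = (n + u) - 5 = -5 + n + u)
y = 120 (y = ((-5 - 2 - 5)*5)*(-2) = -12*5*(-2) = -60*(-2) = 120)
(47 - 25)*y = (47 - 25)*120 = 22*120 = 2640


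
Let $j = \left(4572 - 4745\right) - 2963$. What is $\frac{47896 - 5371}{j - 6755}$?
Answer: $- \frac{675}{157} \approx -4.2994$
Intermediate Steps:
$j = -3136$ ($j = -173 - 2963 = -3136$)
$\frac{47896 - 5371}{j - 6755} = \frac{47896 - 5371}{-3136 - 6755} = \frac{42525}{-9891} = 42525 \left(- \frac{1}{9891}\right) = - \frac{675}{157}$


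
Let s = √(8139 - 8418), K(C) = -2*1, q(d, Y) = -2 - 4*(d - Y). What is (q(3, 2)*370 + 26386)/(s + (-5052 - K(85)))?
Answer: -122038300/25502779 - 72498*I*√31/25502779 ≈ -4.7853 - 0.015828*I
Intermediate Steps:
q(d, Y) = -2 - 4*d + 4*Y (q(d, Y) = -2 + (-4*d + 4*Y) = -2 - 4*d + 4*Y)
K(C) = -2
s = 3*I*√31 (s = √(-279) = 3*I*√31 ≈ 16.703*I)
(q(3, 2)*370 + 26386)/(s + (-5052 - K(85))) = ((-2 - 4*3 + 4*2)*370 + 26386)/(3*I*√31 + (-5052 - 1*(-2))) = ((-2 - 12 + 8)*370 + 26386)/(3*I*√31 + (-5052 + 2)) = (-6*370 + 26386)/(3*I*√31 - 5050) = (-2220 + 26386)/(-5050 + 3*I*√31) = 24166/(-5050 + 3*I*√31)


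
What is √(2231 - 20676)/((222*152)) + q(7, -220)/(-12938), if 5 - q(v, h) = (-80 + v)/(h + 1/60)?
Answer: -61615/170768662 + I*√18445/33744 ≈ -0.00036081 + 0.0040248*I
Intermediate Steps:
q(v, h) = 5 - (-80 + v)/(1/60 + h) (q(v, h) = 5 - (-80 + v)/(h + 1/60) = 5 - (-80 + v)/(1/60 + h))
√(2231 - 20676)/((222*152)) + q(7, -220)/(-12938) = √(2231 - 20676)/((222*152)) + (5*(961 - 12*7 + 60*(-220))/(1 + 60*(-220)))/(-12938) = √(-18445)/33744 + (5*(961 - 84 - 13200)/(1 - 13200))*(-1/12938) = (I*√18445)*(1/33744) + (5*(-12323)/(-13199))*(-1/12938) = I*√18445/33744 + (5*(-1/13199)*(-12323))*(-1/12938) = I*√18445/33744 + (61615/13199)*(-1/12938) = I*√18445/33744 - 61615/170768662 = -61615/170768662 + I*√18445/33744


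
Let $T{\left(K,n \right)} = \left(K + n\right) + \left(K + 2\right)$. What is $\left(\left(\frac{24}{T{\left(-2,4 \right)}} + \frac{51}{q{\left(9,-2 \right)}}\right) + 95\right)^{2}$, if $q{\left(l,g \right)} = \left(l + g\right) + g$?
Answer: $\frac{343396}{25} \approx 13736.0$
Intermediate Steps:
$T{\left(K,n \right)} = 2 + n + 2 K$ ($T{\left(K,n \right)} = \left(K + n\right) + \left(2 + K\right) = 2 + n + 2 K$)
$q{\left(l,g \right)} = l + 2 g$ ($q{\left(l,g \right)} = \left(g + l\right) + g = l + 2 g$)
$\left(\left(\frac{24}{T{\left(-2,4 \right)}} + \frac{51}{q{\left(9,-2 \right)}}\right) + 95\right)^{2} = \left(\left(\frac{24}{2 + 4 + 2 \left(-2\right)} + \frac{51}{9 + 2 \left(-2\right)}\right) + 95\right)^{2} = \left(\left(\frac{24}{2 + 4 - 4} + \frac{51}{9 - 4}\right) + 95\right)^{2} = \left(\left(\frac{24}{2} + \frac{51}{5}\right) + 95\right)^{2} = \left(\left(24 \cdot \frac{1}{2} + 51 \cdot \frac{1}{5}\right) + 95\right)^{2} = \left(\left(12 + \frac{51}{5}\right) + 95\right)^{2} = \left(\frac{111}{5} + 95\right)^{2} = \left(\frac{586}{5}\right)^{2} = \frac{343396}{25}$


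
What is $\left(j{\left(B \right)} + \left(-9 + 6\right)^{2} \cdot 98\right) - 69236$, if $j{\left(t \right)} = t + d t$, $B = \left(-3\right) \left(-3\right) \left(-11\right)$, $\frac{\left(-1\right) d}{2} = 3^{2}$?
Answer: $-66671$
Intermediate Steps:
$d = -18$ ($d = - 2 \cdot 3^{2} = \left(-2\right) 9 = -18$)
$B = -99$ ($B = 9 \left(-11\right) = -99$)
$j{\left(t \right)} = - 17 t$ ($j{\left(t \right)} = t - 18 t = - 17 t$)
$\left(j{\left(B \right)} + \left(-9 + 6\right)^{2} \cdot 98\right) - 69236 = \left(\left(-17\right) \left(-99\right) + \left(-9 + 6\right)^{2} \cdot 98\right) - 69236 = \left(1683 + \left(-3\right)^{2} \cdot 98\right) - 69236 = \left(1683 + 9 \cdot 98\right) - 69236 = \left(1683 + 882\right) - 69236 = 2565 - 69236 = -66671$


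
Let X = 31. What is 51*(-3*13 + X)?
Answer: -408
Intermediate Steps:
51*(-3*13 + X) = 51*(-3*13 + 31) = 51*(-39 + 31) = 51*(-8) = -408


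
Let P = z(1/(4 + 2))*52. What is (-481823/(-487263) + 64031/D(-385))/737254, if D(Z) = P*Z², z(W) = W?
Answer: 25330823117/17979791619890100 ≈ 1.4088e-6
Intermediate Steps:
P = 26/3 (P = 52/(4 + 2) = 52/6 = (⅙)*52 = 26/3 ≈ 8.6667)
D(Z) = 26*Z²/3
(-481823/(-487263) + 64031/D(-385))/737254 = (-481823/(-487263) + 64031/(((26/3)*(-385)²)))/737254 = (-481823*(-1/487263) + 64031/(((26/3)*148225)))*(1/737254) = (481823/487263 + 64031/(3853850/3))*(1/737254) = (481823/487263 + 64031*(3/3853850))*(1/737254) = (481823/487263 + 17463/350350)*(1/737254) = (25330823117/24387513150)*(1/737254) = 25330823117/17979791619890100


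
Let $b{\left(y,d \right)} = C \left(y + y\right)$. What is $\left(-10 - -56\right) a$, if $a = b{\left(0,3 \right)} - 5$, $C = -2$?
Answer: $-230$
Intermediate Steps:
$b{\left(y,d \right)} = - 4 y$ ($b{\left(y,d \right)} = - 2 \left(y + y\right) = - 2 \cdot 2 y = - 4 y$)
$a = -5$ ($a = \left(-4\right) 0 - 5 = 0 - 5 = -5$)
$\left(-10 - -56\right) a = \left(-10 - -56\right) \left(-5\right) = \left(-10 + 56\right) \left(-5\right) = 46 \left(-5\right) = -230$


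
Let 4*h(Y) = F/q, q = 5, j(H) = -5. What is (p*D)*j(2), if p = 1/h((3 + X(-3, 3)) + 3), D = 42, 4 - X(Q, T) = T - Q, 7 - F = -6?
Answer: -4200/13 ≈ -323.08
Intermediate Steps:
F = 13 (F = 7 - 1*(-6) = 7 + 6 = 13)
X(Q, T) = 4 + Q - T (X(Q, T) = 4 - (T - Q) = 4 + (Q - T) = 4 + Q - T)
h(Y) = 13/20 (h(Y) = (13/5)/4 = (13*(⅕))/4 = (¼)*(13/5) = 13/20)
p = 20/13 (p = 1/(13/20) = 20/13 ≈ 1.5385)
(p*D)*j(2) = ((20/13)*42)*(-5) = (840/13)*(-5) = -4200/13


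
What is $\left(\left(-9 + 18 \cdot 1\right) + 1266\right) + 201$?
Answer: $1476$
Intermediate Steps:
$\left(\left(-9 + 18 \cdot 1\right) + 1266\right) + 201 = \left(\left(-9 + 18\right) + 1266\right) + 201 = \left(9 + 1266\right) + 201 = 1275 + 201 = 1476$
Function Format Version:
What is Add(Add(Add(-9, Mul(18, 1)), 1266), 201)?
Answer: 1476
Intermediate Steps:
Add(Add(Add(-9, Mul(18, 1)), 1266), 201) = Add(Add(Add(-9, 18), 1266), 201) = Add(Add(9, 1266), 201) = Add(1275, 201) = 1476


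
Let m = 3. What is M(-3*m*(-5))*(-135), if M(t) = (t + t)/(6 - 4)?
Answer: -6075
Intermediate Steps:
M(t) = t (M(t) = (2*t)/2 = (2*t)*(½) = t)
M(-3*m*(-5))*(-135) = (-3*3*(-5))*(-135) = -9*(-5)*(-135) = 45*(-135) = -6075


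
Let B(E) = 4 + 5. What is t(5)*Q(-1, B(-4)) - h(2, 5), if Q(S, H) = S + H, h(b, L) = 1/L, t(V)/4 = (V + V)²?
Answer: 15999/5 ≈ 3199.8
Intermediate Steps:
B(E) = 9
t(V) = 16*V² (t(V) = 4*(V + V)² = 4*(2*V)² = 4*(4*V²) = 16*V²)
Q(S, H) = H + S
t(5)*Q(-1, B(-4)) - h(2, 5) = (16*5²)*(9 - 1) - 1/5 = (16*25)*8 - 1*⅕ = 400*8 - ⅕ = 3200 - ⅕ = 15999/5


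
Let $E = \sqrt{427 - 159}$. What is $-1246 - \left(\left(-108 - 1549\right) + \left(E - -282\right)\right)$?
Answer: $129 - 2 \sqrt{67} \approx 112.63$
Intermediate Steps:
$E = 2 \sqrt{67}$ ($E = \sqrt{268} = 2 \sqrt{67} \approx 16.371$)
$-1246 - \left(\left(-108 - 1549\right) + \left(E - -282\right)\right) = -1246 - \left(\left(-108 - 1549\right) + \left(2 \sqrt{67} - -282\right)\right) = -1246 - \left(-1657 + \left(2 \sqrt{67} + 282\right)\right) = -1246 - \left(-1657 + \left(282 + 2 \sqrt{67}\right)\right) = -1246 - \left(-1375 + 2 \sqrt{67}\right) = -1246 + \left(1375 - 2 \sqrt{67}\right) = 129 - 2 \sqrt{67}$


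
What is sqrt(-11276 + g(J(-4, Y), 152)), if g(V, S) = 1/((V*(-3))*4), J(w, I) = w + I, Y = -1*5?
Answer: I*sqrt(3653421)/18 ≈ 106.19*I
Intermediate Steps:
Y = -5
J(w, I) = I + w
g(V, S) = -1/(12*V) (g(V, S) = 1/(-3*V*4) = 1/(-12*V) = -1/(12*V))
sqrt(-11276 + g(J(-4, Y), 152)) = sqrt(-11276 - 1/(12*(-5 - 4))) = sqrt(-11276 - 1/12/(-9)) = sqrt(-11276 - 1/12*(-1/9)) = sqrt(-11276 + 1/108) = sqrt(-1217807/108) = I*sqrt(3653421)/18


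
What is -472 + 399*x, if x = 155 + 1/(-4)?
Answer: 245093/4 ≈ 61273.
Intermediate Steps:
x = 619/4 (x = 155 - 1/4 = 619/4 ≈ 154.75)
-472 + 399*x = -472 + 399*(619/4) = -472 + 246981/4 = 245093/4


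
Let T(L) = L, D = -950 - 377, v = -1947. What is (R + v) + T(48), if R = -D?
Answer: -572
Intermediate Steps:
D = -1327
R = 1327 (R = -1*(-1327) = 1327)
(R + v) + T(48) = (1327 - 1947) + 48 = -620 + 48 = -572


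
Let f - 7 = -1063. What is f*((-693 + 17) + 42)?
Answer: 669504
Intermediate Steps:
f = -1056 (f = 7 - 1063 = -1056)
f*((-693 + 17) + 42) = -1056*((-693 + 17) + 42) = -1056*(-676 + 42) = -1056*(-634) = 669504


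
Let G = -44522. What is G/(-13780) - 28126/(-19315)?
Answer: 124751871/26616070 ≈ 4.6871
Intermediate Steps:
G/(-13780) - 28126/(-19315) = -44522/(-13780) - 28126/(-19315) = -44522*(-1/13780) - 28126*(-1/19315) = 22261/6890 + 28126/19315 = 124751871/26616070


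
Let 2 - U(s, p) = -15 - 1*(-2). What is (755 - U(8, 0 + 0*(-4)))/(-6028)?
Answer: -185/1507 ≈ -0.12276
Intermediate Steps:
U(s, p) = 15 (U(s, p) = 2 - (-15 - 1*(-2)) = 2 - (-15 + 2) = 2 - 1*(-13) = 2 + 13 = 15)
(755 - U(8, 0 + 0*(-4)))/(-6028) = (755 - 1*15)/(-6028) = (755 - 15)*(-1/6028) = 740*(-1/6028) = -185/1507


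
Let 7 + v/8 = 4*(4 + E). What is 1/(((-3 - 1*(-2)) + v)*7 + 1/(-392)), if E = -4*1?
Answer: -392/156409 ≈ -0.0025062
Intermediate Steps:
E = -4
v = -56 (v = -56 + 8*(4*(4 - 4)) = -56 + 8*(4*0) = -56 + 8*0 = -56 + 0 = -56)
1/(((-3 - 1*(-2)) + v)*7 + 1/(-392)) = 1/(((-3 - 1*(-2)) - 56)*7 + 1/(-392)) = 1/(((-3 + 2) - 56)*7 - 1/392) = 1/((-1 - 56)*7 - 1/392) = 1/(-57*7 - 1/392) = 1/(-399 - 1/392) = 1/(-156409/392) = -392/156409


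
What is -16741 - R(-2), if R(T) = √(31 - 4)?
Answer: -16741 - 3*√3 ≈ -16746.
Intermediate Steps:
R(T) = 3*√3 (R(T) = √27 = 3*√3)
-16741 - R(-2) = -16741 - 3*√3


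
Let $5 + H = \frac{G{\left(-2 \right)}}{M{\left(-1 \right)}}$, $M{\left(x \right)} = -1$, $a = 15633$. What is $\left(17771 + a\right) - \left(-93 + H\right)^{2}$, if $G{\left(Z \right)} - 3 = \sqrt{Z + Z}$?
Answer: $23207 - 404 i \approx 23207.0 - 404.0 i$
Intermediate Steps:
$G{\left(Z \right)} = 3 + \sqrt{2} \sqrt{Z}$ ($G{\left(Z \right)} = 3 + \sqrt{Z + Z} = 3 + \sqrt{2 Z} = 3 + \sqrt{2} \sqrt{Z}$)
$H = -8 - 2 i$ ($H = -5 + \frac{3 + \sqrt{2} \sqrt{-2}}{-1} = -5 + \left(3 + \sqrt{2} i \sqrt{2}\right) \left(-1\right) = -5 + \left(3 + 2 i\right) \left(-1\right) = -5 - \left(3 + 2 i\right) = -8 - 2 i \approx -8.0 - 2.0 i$)
$\left(17771 + a\right) - \left(-93 + H\right)^{2} = \left(17771 + 15633\right) - \left(-93 - \left(8 + 2 i\right)\right)^{2} = 33404 - \left(-101 - 2 i\right)^{2}$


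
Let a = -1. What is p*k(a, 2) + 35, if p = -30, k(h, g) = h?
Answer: 65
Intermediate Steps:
p*k(a, 2) + 35 = -30*(-1) + 35 = 30 + 35 = 65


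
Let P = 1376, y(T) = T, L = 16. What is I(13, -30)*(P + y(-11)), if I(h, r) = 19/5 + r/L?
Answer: 21021/8 ≈ 2627.6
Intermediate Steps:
I(h, r) = 19/5 + r/16
I(13, -30)*(P + y(-11)) = (19/5 + (1/16)*(-30))*(1376 - 11) = (19/5 - 15/8)*1365 = (77/40)*1365 = 21021/8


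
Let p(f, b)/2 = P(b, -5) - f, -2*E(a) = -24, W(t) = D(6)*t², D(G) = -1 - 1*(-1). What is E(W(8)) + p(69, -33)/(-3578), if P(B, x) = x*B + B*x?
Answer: 21207/1789 ≈ 11.854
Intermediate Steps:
D(G) = 0 (D(G) = -1 + 1 = 0)
W(t) = 0 (W(t) = 0*t² = 0)
P(B, x) = 2*B*x (P(B, x) = B*x + B*x = 2*B*x)
E(a) = 12 (E(a) = -½*(-24) = 12)
p(f, b) = -20*b - 2*f (p(f, b) = 2*(2*b*(-5) - f) = 2*(-10*b - f) = 2*(-f - 10*b) = -20*b - 2*f)
E(W(8)) + p(69, -33)/(-3578) = 12 + (-20*(-33) - 2*69)/(-3578) = 12 + (660 - 138)*(-1/3578) = 12 + 522*(-1/3578) = 12 - 261/1789 = 21207/1789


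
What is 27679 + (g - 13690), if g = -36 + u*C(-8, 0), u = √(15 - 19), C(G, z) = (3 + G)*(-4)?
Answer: 13953 + 40*I ≈ 13953.0 + 40.0*I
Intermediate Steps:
C(G, z) = -12 - 4*G
u = 2*I (u = √(-4) = 2*I ≈ 2.0*I)
g = -36 + 40*I (g = -36 + (2*I)*(-12 - 4*(-8)) = -36 + (2*I)*(-12 + 32) = -36 + (2*I)*20 = -36 + 40*I ≈ -36.0 + 40.0*I)
27679 + (g - 13690) = 27679 + ((-36 + 40*I) - 13690) = 27679 + (-13726 + 40*I) = 13953 + 40*I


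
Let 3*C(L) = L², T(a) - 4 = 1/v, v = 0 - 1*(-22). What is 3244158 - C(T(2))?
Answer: 4710509495/1452 ≈ 3.2442e+6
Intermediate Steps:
v = 22 (v = 0 + 22 = 22)
T(a) = 89/22 (T(a) = 4 + 1/22 = 89/22)
C(L) = L²/3
3244158 - C(T(2)) = 3244158 - (89/22)²/3 = 3244158 - 7921/(3*484) = 3244158 - 1*7921/1452 = 3244158 - 7921/1452 = 4710509495/1452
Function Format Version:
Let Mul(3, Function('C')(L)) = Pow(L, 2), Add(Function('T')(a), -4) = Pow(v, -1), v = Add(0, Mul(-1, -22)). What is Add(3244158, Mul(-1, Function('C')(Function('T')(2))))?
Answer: Rational(4710509495, 1452) ≈ 3.2442e+6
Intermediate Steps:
v = 22 (v = Add(0, 22) = 22)
Function('T')(a) = Rational(89, 22) (Function('T')(a) = Add(4, Pow(22, -1)) = Add(4, Rational(1, 22)) = Rational(89, 22))
Function('C')(L) = Mul(Rational(1, 3), Pow(L, 2))
Add(3244158, Mul(-1, Function('C')(Function('T')(2)))) = Add(3244158, Mul(-1, Mul(Rational(1, 3), Pow(Rational(89, 22), 2)))) = Add(3244158, Mul(-1, Mul(Rational(1, 3), Rational(7921, 484)))) = Add(3244158, Mul(-1, Rational(7921, 1452))) = Add(3244158, Rational(-7921, 1452)) = Rational(4710509495, 1452)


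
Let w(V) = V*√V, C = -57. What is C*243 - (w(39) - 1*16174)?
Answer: 2323 - 39*√39 ≈ 2079.4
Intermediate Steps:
w(V) = V^(3/2)
C*243 - (w(39) - 1*16174) = -57*243 - (39^(3/2) - 1*16174) = -13851 - (39*√39 - 16174) = -13851 - (-16174 + 39*√39) = -13851 + (16174 - 39*√39) = 2323 - 39*√39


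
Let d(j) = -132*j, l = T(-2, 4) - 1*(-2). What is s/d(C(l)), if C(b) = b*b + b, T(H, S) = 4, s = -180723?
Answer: 60241/1848 ≈ 32.598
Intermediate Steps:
l = 6 (l = 4 - 1*(-2) = 4 + 2 = 6)
C(b) = b + b² (C(b) = b² + b = b + b²)
s/d(C(l)) = -180723*(-1/(792*(1 + 6))) = -180723/((-792*7)) = -180723/((-132*42)) = -180723/(-5544) = -180723*(-1/5544) = 60241/1848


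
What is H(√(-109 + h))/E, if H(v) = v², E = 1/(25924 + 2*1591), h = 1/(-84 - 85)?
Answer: -536190732/169 ≈ -3.1727e+6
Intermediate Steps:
h = -1/169 (h = 1/(-169) = -1/169 ≈ -0.0059172)
E = 1/29106 (E = 1/(25924 + 3182) = 1/29106 ≈ 3.4357e-5)
H(√(-109 + h))/E = (√(-109 - 1/169))²/(1/29106) = (√(-18422/169))²*29106 = (I*√18422/13)²*29106 = -18422/169*29106 = -536190732/169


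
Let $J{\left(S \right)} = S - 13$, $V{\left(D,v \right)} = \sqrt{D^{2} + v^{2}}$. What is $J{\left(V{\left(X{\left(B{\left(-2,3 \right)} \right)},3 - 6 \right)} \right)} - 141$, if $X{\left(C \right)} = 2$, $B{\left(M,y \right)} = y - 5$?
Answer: $-154 + \sqrt{13} \approx -150.39$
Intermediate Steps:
$B{\left(M,y \right)} = -5 + y$
$J{\left(S \right)} = -13 + S$
$J{\left(V{\left(X{\left(B{\left(-2,3 \right)} \right)},3 - 6 \right)} \right)} - 141 = \left(-13 + \sqrt{2^{2} + \left(3 - 6\right)^{2}}\right) - 141 = \left(-13 + \sqrt{4 + \left(3 - 6\right)^{2}}\right) - 141 = \left(-13 + \sqrt{4 + \left(-3\right)^{2}}\right) - 141 = \left(-13 + \sqrt{4 + 9}\right) - 141 = \left(-13 + \sqrt{13}\right) - 141 = -154 + \sqrt{13}$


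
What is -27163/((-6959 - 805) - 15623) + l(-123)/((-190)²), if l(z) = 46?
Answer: 490830051/422135350 ≈ 1.1627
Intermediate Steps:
-27163/((-6959 - 805) - 15623) + l(-123)/((-190)²) = -27163/((-6959 - 805) - 15623) + 46/((-190)²) = -27163/(-7764 - 15623) + 46/36100 = -27163/(-23387) + 46*(1/36100) = -27163*(-1/23387) + 23/18050 = 27163/23387 + 23/18050 = 490830051/422135350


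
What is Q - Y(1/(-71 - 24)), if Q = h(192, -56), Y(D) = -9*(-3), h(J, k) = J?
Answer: 165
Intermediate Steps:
Y(D) = 27
Q = 192
Q - Y(1/(-71 - 24)) = 192 - 1*27 = 192 - 27 = 165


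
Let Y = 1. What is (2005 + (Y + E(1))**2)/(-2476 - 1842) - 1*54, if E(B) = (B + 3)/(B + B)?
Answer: -117593/2159 ≈ -54.466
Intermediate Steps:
E(B) = (3 + B)/(2*B) (E(B) = (3 + B)/((2*B)) = (3 + B)*(1/(2*B)) = (3 + B)/(2*B))
(2005 + (Y + E(1))**2)/(-2476 - 1842) - 1*54 = (2005 + (1 + (1/2)*(3 + 1)/1)**2)/(-2476 - 1842) - 1*54 = (2005 + (1 + (1/2)*1*4)**2)/(-4318) - 54 = (2005 + (1 + 2)**2)*(-1/4318) - 54 = (2005 + 3**2)*(-1/4318) - 54 = (2005 + 9)*(-1/4318) - 54 = 2014*(-1/4318) - 54 = -1007/2159 - 54 = -117593/2159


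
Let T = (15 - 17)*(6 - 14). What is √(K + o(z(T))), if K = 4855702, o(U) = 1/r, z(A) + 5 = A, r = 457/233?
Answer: 3*√112678734831/457 ≈ 2203.6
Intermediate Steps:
r = 457/233 (r = 457*(1/233) = 457/233 ≈ 1.9614)
T = 16 (T = -2*(-8) = 16)
z(A) = -5 + A
o(U) = 233/457 (o(U) = 1/(457/233) = 233/457)
√(K + o(z(T))) = √(4855702 + 233/457) = √(2219056047/457) = 3*√112678734831/457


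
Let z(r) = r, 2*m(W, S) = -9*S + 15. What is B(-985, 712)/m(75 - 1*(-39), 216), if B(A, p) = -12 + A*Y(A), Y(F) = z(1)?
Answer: 1994/1929 ≈ 1.0337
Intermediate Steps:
m(W, S) = 15/2 - 9*S/2 (m(W, S) = (-9*S + 15)/2 = (15 - 9*S)/2 = 15/2 - 9*S/2)
Y(F) = 1
B(A, p) = -12 + A (B(A, p) = -12 + A*1 = -12 + A)
B(-985, 712)/m(75 - 1*(-39), 216) = (-12 - 985)/(15/2 - 9/2*216) = -997/(15/2 - 972) = -997/(-1929/2) = -997*(-2/1929) = 1994/1929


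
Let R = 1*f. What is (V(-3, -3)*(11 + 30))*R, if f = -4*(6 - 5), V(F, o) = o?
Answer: 492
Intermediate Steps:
f = -4 (f = -4*1 = -4)
R = -4 (R = 1*(-4) = -4)
(V(-3, -3)*(11 + 30))*R = -3*(11 + 30)*(-4) = -3*41*(-4) = -123*(-4) = 492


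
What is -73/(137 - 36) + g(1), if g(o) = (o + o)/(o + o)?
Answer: 28/101 ≈ 0.27723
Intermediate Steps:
g(o) = 1 (g(o) = (2*o)/((2*o)) = (2*o)*(1/(2*o)) = 1)
-73/(137 - 36) + g(1) = -73/(137 - 36) + 1 = -73/101 + 1 = 28/101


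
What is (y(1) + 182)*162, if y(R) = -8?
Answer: 28188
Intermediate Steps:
(y(1) + 182)*162 = (-8 + 182)*162 = 174*162 = 28188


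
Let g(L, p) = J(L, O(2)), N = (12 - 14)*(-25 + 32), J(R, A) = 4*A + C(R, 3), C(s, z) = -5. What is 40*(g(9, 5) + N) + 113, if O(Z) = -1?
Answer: -807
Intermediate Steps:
J(R, A) = -5 + 4*A (J(R, A) = 4*A - 5 = -5 + 4*A)
N = -14 (N = -2*7 = -14)
g(L, p) = -9 (g(L, p) = -5 + 4*(-1) = -5 - 4 = -9)
40*(g(9, 5) + N) + 113 = 40*(-9 - 14) + 113 = 40*(-23) + 113 = -920 + 113 = -807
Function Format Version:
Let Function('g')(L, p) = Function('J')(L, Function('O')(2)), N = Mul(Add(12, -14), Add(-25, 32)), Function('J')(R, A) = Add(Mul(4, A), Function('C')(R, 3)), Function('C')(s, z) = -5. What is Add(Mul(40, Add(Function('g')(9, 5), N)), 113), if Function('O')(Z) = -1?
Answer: -807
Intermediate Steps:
Function('J')(R, A) = Add(-5, Mul(4, A)) (Function('J')(R, A) = Add(Mul(4, A), -5) = Add(-5, Mul(4, A)))
N = -14 (N = Mul(-2, 7) = -14)
Function('g')(L, p) = -9 (Function('g')(L, p) = Add(-5, Mul(4, -1)) = Add(-5, -4) = -9)
Add(Mul(40, Add(Function('g')(9, 5), N)), 113) = Add(Mul(40, Add(-9, -14)), 113) = Add(Mul(40, -23), 113) = Add(-920, 113) = -807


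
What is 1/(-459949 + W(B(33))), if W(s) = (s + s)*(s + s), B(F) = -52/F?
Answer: -1089/500873645 ≈ -2.1742e-6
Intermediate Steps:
W(s) = 4*s**2 (W(s) = (2*s)*(2*s) = 4*s**2)
1/(-459949 + W(B(33))) = 1/(-459949 + 4*(-52/33)**2) = 1/(-459949 + 4*(2704/1089)) = 1/(-459949 + 10816/1089) = 1/(-500873645/1089) = -1089/500873645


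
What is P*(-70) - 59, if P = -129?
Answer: 8971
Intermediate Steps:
P*(-70) - 59 = -129*(-70) - 59 = 9030 - 59 = 8971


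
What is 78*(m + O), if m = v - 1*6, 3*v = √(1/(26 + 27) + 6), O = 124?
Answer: 9204 + 26*√16907/53 ≈ 9267.8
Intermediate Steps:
v = √16907/159 (v = √(1/(26 + 27) + 6)/3 = √(1/53 + 6)/3 = √(319/53)/3 = (√16907/53)/3 = √16907/159 ≈ 0.81778)
m = -6 + √16907/159 (m = √16907/159 - 1*6 = √16907/159 - 6 = -6 + √16907/159 ≈ -5.1822)
78*(m + O) = 78*((-6 + √16907/159) + 124) = 78*(118 + √16907/159) = 9204 + 26*√16907/53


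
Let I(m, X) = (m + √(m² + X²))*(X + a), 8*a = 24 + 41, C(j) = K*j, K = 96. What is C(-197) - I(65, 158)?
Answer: -237681/8 - 22593*√101/8 ≈ -58092.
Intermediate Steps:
C(j) = 96*j
a = 65/8 (a = (24 + 41)/8 = (⅛)*65 = 65/8 ≈ 8.1250)
I(m, X) = (65/8 + X)*(m + √(X² + m²)) (I(m, X) = (m + √(m² + X²))*(X + 65/8) = (m + √(X² + m²))*(65/8 + X) = (65/8 + X)*(m + √(X² + m²)))
C(-197) - I(65, 158) = 96*(-197) - ((65/8)*65 + 65*√(158² + 65²)/8 + 158*65 + 158*√(158² + 65²)) = -18912 - (4225/8 + 65*√(24964 + 4225)/8 + 10270 + 158*√(24964 + 4225)) = -18912 - (4225/8 + 65*√29189/8 + 10270 + 158*√29189) = -18912 - (4225/8 + 65*(17*√101)/8 + 10270 + 158*(17*√101)) = -18912 - (4225/8 + 1105*√101/8 + 10270 + 2686*√101) = -18912 - (86385/8 + 22593*√101/8) = -18912 + (-86385/8 - 22593*√101/8) = -237681/8 - 22593*√101/8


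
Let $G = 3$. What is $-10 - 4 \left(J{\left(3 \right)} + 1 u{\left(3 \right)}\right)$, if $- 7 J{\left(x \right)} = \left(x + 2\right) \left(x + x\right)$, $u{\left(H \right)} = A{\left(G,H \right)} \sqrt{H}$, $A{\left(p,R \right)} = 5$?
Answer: $\frac{50}{7} - 20 \sqrt{3} \approx -27.498$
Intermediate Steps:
$u{\left(H \right)} = 5 \sqrt{H}$
$J{\left(x \right)} = - \frac{2 x \left(2 + x\right)}{7}$ ($J{\left(x \right)} = - \frac{\left(x + 2\right) \left(x + x\right)}{7} = - \frac{\left(2 + x\right) 2 x}{7} = - \frac{2 x \left(2 + x\right)}{7}$)
$-10 - 4 \left(J{\left(3 \right)} + 1 u{\left(3 \right)}\right) = -10 - 4 \left(\left(- \frac{2}{7}\right) 3 \left(2 + 3\right) + 1 \cdot 5 \sqrt{3}\right) = -10 - 4 \left(\left(- \frac{2}{7}\right) 3 \cdot 5 + 5 \sqrt{3}\right) = -10 - 4 \left(- \frac{30}{7} + 5 \sqrt{3}\right) = -10 + \left(\frac{120}{7} - 20 \sqrt{3}\right) = \frac{50}{7} - 20 \sqrt{3}$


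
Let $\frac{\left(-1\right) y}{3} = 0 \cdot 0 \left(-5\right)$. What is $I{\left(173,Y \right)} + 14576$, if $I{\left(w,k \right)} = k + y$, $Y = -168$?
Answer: $14408$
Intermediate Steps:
$y = 0$ ($y = - 3 \cdot 0 \cdot 0 \left(-5\right) = - 3 \cdot 0 \left(-5\right) = \left(-3\right) 0 = 0$)
$I{\left(w,k \right)} = k$ ($I{\left(w,k \right)} = k + 0 = k$)
$I{\left(173,Y \right)} + 14576 = -168 + 14576 = 14408$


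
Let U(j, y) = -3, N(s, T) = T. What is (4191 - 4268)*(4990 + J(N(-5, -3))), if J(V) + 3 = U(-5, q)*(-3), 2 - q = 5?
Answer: -384692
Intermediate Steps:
q = -3 (q = 2 - 1*5 = 2 - 5 = -3)
J(V) = 6 (J(V) = -3 - 3*(-3) = -3 + 9 = 6)
(4191 - 4268)*(4990 + J(N(-5, -3))) = (4191 - 4268)*(4990 + 6) = -77*4996 = -384692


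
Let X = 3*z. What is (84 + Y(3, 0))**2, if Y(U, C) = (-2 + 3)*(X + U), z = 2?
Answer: 8649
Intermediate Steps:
X = 6 (X = 3*2 = 6)
Y(U, C) = 6 + U (Y(U, C) = (-2 + 3)*(6 + U) = 1*(6 + U) = 6 + U)
(84 + Y(3, 0))**2 = (84 + (6 + 3))**2 = (84 + 9)**2 = 93**2 = 8649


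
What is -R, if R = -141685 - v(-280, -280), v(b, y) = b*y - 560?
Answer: 219525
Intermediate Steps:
v(b, y) = -560 + b*y
R = -219525 (R = -141685 - (-560 - 280*(-280)) = -141685 - (-560 + 78400) = -141685 - 1*77840 = -141685 - 77840 = -219525)
-R = -1*(-219525) = 219525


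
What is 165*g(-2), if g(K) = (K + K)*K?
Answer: 1320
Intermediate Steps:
g(K) = 2*K² (g(K) = (2*K)*K = 2*K²)
165*g(-2) = 165*(2*(-2)²) = 165*(2*4) = 165*8 = 1320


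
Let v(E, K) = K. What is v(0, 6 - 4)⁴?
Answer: 16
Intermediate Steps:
v(0, 6 - 4)⁴ = (6 - 4)⁴ = 2⁴ = 16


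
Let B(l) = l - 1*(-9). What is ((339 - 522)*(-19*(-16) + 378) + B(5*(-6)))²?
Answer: 15581779929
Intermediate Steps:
B(l) = 9 + l (B(l) = l + 9 = 9 + l)
((339 - 522)*(-19*(-16) + 378) + B(5*(-6)))² = ((339 - 522)*(-19*(-16) + 378) + (9 + 5*(-6)))² = (-183*(304 + 378) + (9 - 30))² = (-183*682 - 21)² = (-124806 - 21)² = (-124827)² = 15581779929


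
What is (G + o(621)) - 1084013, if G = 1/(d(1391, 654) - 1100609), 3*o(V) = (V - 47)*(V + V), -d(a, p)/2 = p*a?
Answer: -2471452155950/2920037 ≈ -8.4638e+5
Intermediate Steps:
d(a, p) = -2*a*p (d(a, p) = -2*p*a = -2*a*p)
o(V) = 2*V*(-47 + V)/3 (o(V) = ((V - 47)*(V + V))/3 = ((-47 + V)*(2*V))/3 = (2*V*(-47 + V))/3 = 2*V*(-47 + V)/3)
G = -1/2920037 (G = 1/(-2*1391*654 - 1100609) = 1/(-1819428 - 1100609) = 1/(-2920037) = -1/2920037 ≈ -3.4246e-7)
(G + o(621)) - 1084013 = (-1/2920037 + (⅔)*621*(-47 + 621)) - 1084013 = (-1/2920037 + (⅔)*621*574) - 1084013 = (-1/2920037 + 237636) - 1084013 = 693905912531/2920037 - 1084013 = -2471452155950/2920037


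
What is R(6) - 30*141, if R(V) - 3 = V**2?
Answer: -4191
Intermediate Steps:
R(V) = 3 + V**2
R(6) - 30*141 = (3 + 6**2) - 30*141 = (3 + 36) - 4230 = 39 - 4230 = -4191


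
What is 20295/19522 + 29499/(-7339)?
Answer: -426934473/143271958 ≈ -2.9799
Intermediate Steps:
20295/19522 + 29499/(-7339) = 20295*(1/19522) + 29499*(-1/7339) = 20295/19522 - 29499/7339 = -426934473/143271958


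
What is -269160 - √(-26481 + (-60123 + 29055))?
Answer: -269160 - I*√57549 ≈ -2.6916e+5 - 239.89*I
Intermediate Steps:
-269160 - √(-26481 + (-60123 + 29055)) = -269160 - √(-26481 - 31068) = -269160 - √(-57549) = -269160 - I*√57549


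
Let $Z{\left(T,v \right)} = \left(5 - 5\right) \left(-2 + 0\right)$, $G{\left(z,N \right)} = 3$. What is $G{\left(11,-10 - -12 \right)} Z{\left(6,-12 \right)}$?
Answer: $0$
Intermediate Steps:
$Z{\left(T,v \right)} = 0$ ($Z{\left(T,v \right)} = 0 \left(-2\right) = 0$)
$G{\left(11,-10 - -12 \right)} Z{\left(6,-12 \right)} = 3 \cdot 0 = 0$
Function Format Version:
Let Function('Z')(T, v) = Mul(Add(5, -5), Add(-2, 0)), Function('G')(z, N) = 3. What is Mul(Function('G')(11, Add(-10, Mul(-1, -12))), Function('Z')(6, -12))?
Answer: 0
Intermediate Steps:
Function('Z')(T, v) = 0 (Function('Z')(T, v) = Mul(0, -2) = 0)
Mul(Function('G')(11, Add(-10, Mul(-1, -12))), Function('Z')(6, -12)) = Mul(3, 0) = 0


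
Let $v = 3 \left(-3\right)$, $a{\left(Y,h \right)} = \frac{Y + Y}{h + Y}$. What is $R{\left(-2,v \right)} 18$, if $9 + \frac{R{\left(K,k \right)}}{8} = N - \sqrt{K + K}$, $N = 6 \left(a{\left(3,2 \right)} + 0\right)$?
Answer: $- \frac{1296}{5} - 288 i \approx -259.2 - 288.0 i$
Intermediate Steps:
$a{\left(Y,h \right)} = \frac{2 Y}{Y + h}$
$N = \frac{36}{5}$ ($N = 6 \left(2 \cdot 3 \frac{1}{3 + 2} + 0\right) = 6 \left(2 \cdot 3 \cdot \frac{1}{5} + 0\right) = 6 \left(\frac{6}{5} + 0\right) = 6 \cdot \frac{6}{5} = \frac{36}{5} \approx 7.2$)
$v = -9$
$R{\left(K,k \right)} = - \frac{72}{5} - 8 \sqrt{2} \sqrt{K}$ ($R{\left(K,k \right)} = -72 + 8 \left(\frac{36}{5} - \sqrt{K + K}\right) = -72 + 8 \left(\frac{36}{5} - \sqrt{2 K}\right) = -72 + 8 \left(\frac{36}{5} - \sqrt{2} \sqrt{K}\right) = -72 - \left(- \frac{288}{5} + 8 \sqrt{2} \sqrt{K}\right) = - \frac{72}{5} - 8 \sqrt{2} \sqrt{K}$)
$R{\left(-2,v \right)} 18 = \left(- \frac{72}{5} - 8 \sqrt{2} \sqrt{-2}\right) 18 = \left(- \frac{72}{5} - 8 \sqrt{2} i \sqrt{2}\right) 18 = \left(- \frac{72}{5} - 16 i\right) 18 = - \frac{1296}{5} - 288 i$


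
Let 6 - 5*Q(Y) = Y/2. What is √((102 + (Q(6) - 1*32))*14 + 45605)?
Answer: √1164835/5 ≈ 215.85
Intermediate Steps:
Q(Y) = 6/5 - Y/10 (Q(Y) = 6/5 - Y/(5*2) = 6/5 - Y/10)
√((102 + (Q(6) - 1*32))*14 + 45605) = √((102 + ((6/5 - ⅒*6) - 1*32))*14 + 45605) = √((102 + ((6/5 - ⅗) - 32))*14 + 45605) = √((102 + (⅗ - 32))*14 + 45605) = √((102 - 157/5)*14 + 45605) = √((353/5)*14 + 45605) = √(4942/5 + 45605) = √(232967/5) = √1164835/5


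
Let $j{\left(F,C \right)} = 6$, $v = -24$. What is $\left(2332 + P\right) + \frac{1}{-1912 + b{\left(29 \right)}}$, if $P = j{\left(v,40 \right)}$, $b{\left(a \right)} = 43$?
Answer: $\frac{4369721}{1869} \approx 2338.0$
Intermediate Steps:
$P = 6$
$\left(2332 + P\right) + \frac{1}{-1912 + b{\left(29 \right)}} = \left(2332 + 6\right) + \frac{1}{-1912 + 43} = 2338 + \frac{1}{-1869} = 2338 - \frac{1}{1869} = \frac{4369721}{1869}$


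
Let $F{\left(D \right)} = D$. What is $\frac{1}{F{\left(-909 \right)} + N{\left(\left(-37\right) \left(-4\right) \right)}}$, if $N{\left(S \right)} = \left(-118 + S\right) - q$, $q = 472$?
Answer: $- \frac{1}{1351} \approx -0.00074019$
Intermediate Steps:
$N{\left(S \right)} = -590 + S$ ($N{\left(S \right)} = \left(-118 + S\right) - 472 = -590 + S$)
$\frac{1}{F{\left(-909 \right)} + N{\left(\left(-37\right) \left(-4\right) \right)}} = \frac{1}{-909 - 442} = \frac{1}{-1351} = - \frac{1}{1351}$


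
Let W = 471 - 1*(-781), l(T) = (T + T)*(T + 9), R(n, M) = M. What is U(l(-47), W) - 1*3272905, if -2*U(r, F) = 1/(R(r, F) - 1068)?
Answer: -1204429041/368 ≈ -3.2729e+6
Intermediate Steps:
l(T) = 2*T*(9 + T) (l(T) = (2*T)*(9 + T) = 2*T*(9 + T))
W = 1252 (W = 471 + 781 = 1252)
U(r, F) = -1/(2*(-1068 + F)) (U(r, F) = -1/(2*(F - 1068)) = -1/(2*(-1068 + F)))
U(l(-47), W) - 1*3272905 = -1/(-2136 + 2*1252) - 1*3272905 = -1/(-2136 + 2504) - 3272905 = -1/368 - 3272905 = -1204429041/368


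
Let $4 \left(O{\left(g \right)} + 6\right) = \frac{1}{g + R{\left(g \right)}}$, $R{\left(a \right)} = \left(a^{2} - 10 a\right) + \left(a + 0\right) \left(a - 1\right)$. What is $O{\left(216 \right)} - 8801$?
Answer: $- \frac{3211102655}{364608} \approx -8807.0$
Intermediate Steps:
$R{\left(a \right)} = a^{2} - 10 a + a \left(-1 + a\right)$ ($R{\left(a \right)} = \left(a^{2} - 10 a\right) + a \left(-1 + a\right) = a^{2} - 10 a + a \left(-1 + a\right)$)
$O{\left(g \right)} = -6 + \frac{1}{4 \left(g + g \left(-11 + 2 g\right)\right)}$
$O{\left(216 \right)} - 8801 = \frac{1 - 48 \cdot 216^{2} + 240 \cdot 216}{8 \cdot 216 \left(-5 + 216\right)} - 8801 = \frac{1}{8} \cdot \frac{1}{216} \cdot \frac{1}{211} \left(1 - 2239488 + 51840\right) - 8801 = \frac{1}{8} \cdot \frac{1}{216} \cdot \frac{1}{211} \left(-2187647\right) - 8801 = - \frac{2187647}{364608} - 8801 = - \frac{3211102655}{364608}$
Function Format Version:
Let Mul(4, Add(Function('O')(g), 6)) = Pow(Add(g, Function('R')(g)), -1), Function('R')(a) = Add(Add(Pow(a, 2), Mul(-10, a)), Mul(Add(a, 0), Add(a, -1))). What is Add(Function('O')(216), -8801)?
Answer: Rational(-3211102655, 364608) ≈ -8807.0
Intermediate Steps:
Function('R')(a) = Add(Pow(a, 2), Mul(-10, a), Mul(a, Add(-1, a))) (Function('R')(a) = Add(Add(Pow(a, 2), Mul(-10, a)), Mul(a, Add(-1, a))) = Add(Pow(a, 2), Mul(-10, a), Mul(a, Add(-1, a))))
Function('O')(g) = Add(-6, Mul(Rational(1, 4), Pow(Add(g, Mul(g, Add(-11, Mul(2, g)))), -1)))
Add(Function('O')(216), -8801) = Add(Mul(Rational(1, 8), Pow(216, -1), Pow(Add(-5, 216), -1), Add(1, Mul(-48, Pow(216, 2)), Mul(240, 216))), -8801) = Add(Mul(Rational(1, 8), Rational(1, 216), Pow(211, -1), Add(1, Mul(-48, 46656), 51840)), -8801) = Add(Mul(Rational(1, 8), Rational(1, 216), Rational(1, 211), Add(1, -2239488, 51840)), -8801) = Add(Mul(Rational(1, 8), Rational(1, 216), Rational(1, 211), -2187647), -8801) = Add(Rational(-2187647, 364608), -8801) = Rational(-3211102655, 364608)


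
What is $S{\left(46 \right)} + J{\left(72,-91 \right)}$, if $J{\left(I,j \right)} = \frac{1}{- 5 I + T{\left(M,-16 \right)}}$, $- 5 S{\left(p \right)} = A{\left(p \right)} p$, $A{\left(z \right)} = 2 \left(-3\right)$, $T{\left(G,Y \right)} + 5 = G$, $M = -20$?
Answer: $\frac{21251}{385} \approx 55.197$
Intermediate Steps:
$T{\left(G,Y \right)} = -5 + G$
$A{\left(z \right)} = -6$
$S{\left(p \right)} = \frac{6 p}{5}$ ($S{\left(p \right)} = - \frac{\left(-6\right) p}{5} = \frac{6 p}{5}$)
$J{\left(I,j \right)} = \frac{1}{-25 - 5 I}$ ($J{\left(I,j \right)} = \frac{1}{- 5 I - 25} = \frac{1}{-25 - 5 I}$)
$S{\left(46 \right)} + J{\left(72,-91 \right)} = \frac{6}{5} \cdot 46 - \frac{1}{25 + 5 \cdot 72} = \frac{276}{5} - \frac{1}{25 + 360} = \frac{276}{5} - \frac{1}{385} = \frac{21251}{385}$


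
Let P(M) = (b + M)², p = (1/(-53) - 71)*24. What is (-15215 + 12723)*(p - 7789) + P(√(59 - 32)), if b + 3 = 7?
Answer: 1253859555/53 + 24*√3 ≈ 2.3658e+7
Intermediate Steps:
b = 4 (b = -3 + 7 = 4)
p = -90336/53 (p = (-1/53 - 71)*24 = -3764/53*24 = -90336/53 ≈ -1704.5)
P(M) = (4 + M)²
(-15215 + 12723)*(p - 7789) + P(√(59 - 32)) = (-15215 + 12723)*(-90336/53 - 7789) + (4 + √(59 - 32))² = -2492*(-503153/53) + (4 + √27)² = 1253857276/53 + (4 + 3*√3)²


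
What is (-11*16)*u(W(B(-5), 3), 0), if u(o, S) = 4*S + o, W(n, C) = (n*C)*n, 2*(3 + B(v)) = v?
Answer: -15972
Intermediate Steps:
B(v) = -3 + v/2
W(n, C) = C*n² (W(n, C) = (C*n)*n = C*n²)
u(o, S) = o + 4*S
(-11*16)*u(W(B(-5), 3), 0) = (-11*16)*(3*(-3 + (½)*(-5))² + 4*0) = -176*(3*(-3 - 5/2)² + 0) = -176*(3*(-11/2)² + 0) = -176*(3*(121/4) + 0) = -176*(363/4 + 0) = -176*363/4 = -15972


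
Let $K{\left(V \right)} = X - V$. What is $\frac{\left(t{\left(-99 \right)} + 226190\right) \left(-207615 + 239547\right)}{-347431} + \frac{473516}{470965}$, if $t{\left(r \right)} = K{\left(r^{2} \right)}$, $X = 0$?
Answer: $- \frac{3254078146296424}{163627840915} \approx -19887.0$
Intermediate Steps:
$K{\left(V \right)} = - V$ ($K{\left(V \right)} = 0 - V = - V$)
$t{\left(r \right)} = - r^{2}$
$\frac{\left(t{\left(-99 \right)} + 226190\right) \left(-207615 + 239547\right)}{-347431} + \frac{473516}{470965} = \frac{\left(- \left(-99\right)^{2} + 226190\right) \left(-207615 + 239547\right)}{-347431} + \frac{473516}{470965} = \left(\left(-1\right) 9801 + 226190\right) 31932 \left(- \frac{1}{347431}\right) + 473516 \cdot \frac{1}{470965} = \left(-9801 + 226190\right) 31932 \left(- \frac{1}{347431}\right) + \frac{473516}{470965} = 216389 \cdot 31932 \left(- \frac{1}{347431}\right) + \frac{473516}{470965} = 6909733548 \left(- \frac{1}{347431}\right) + \frac{473516}{470965} = - \frac{6909733548}{347431} + \frac{473516}{470965} = - \frac{3254078146296424}{163627840915}$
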